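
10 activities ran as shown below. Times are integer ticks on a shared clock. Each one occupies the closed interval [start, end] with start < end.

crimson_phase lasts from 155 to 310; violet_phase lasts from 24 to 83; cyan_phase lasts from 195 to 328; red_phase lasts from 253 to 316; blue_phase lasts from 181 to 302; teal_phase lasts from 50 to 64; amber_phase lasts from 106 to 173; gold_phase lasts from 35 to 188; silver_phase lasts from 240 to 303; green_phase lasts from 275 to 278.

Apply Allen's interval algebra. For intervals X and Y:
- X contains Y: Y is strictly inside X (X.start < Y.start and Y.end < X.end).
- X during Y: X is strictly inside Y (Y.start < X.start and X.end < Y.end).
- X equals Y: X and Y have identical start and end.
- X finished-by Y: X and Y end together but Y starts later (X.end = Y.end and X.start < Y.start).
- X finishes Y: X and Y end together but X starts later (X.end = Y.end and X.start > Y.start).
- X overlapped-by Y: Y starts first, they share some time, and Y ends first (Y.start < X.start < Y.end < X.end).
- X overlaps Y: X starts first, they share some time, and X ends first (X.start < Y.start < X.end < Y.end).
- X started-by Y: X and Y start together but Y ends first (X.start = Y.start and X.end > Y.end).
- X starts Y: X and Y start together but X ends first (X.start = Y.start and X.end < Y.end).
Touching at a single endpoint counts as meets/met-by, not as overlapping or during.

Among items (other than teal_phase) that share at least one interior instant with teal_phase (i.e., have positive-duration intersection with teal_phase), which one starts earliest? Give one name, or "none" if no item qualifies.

Target teal_phase = [50, 64].
amber_phase [106, 173] → after → excluded.
blue_phase [181, 302] → after → excluded.
crimson_phase [155, 310] → after → excluded.
cyan_phase [195, 328] → after → excluded.
gold_phase [35, 188] → contains → candidate.
green_phase [275, 278] → after → excluded.
red_phase [253, 316] → after → excluded.
silver_phase [240, 303] → after → excluded.
violet_phase [24, 83] → contains → candidate.
Among candidates, earliest start is 24 → violet_phase.

violet_phase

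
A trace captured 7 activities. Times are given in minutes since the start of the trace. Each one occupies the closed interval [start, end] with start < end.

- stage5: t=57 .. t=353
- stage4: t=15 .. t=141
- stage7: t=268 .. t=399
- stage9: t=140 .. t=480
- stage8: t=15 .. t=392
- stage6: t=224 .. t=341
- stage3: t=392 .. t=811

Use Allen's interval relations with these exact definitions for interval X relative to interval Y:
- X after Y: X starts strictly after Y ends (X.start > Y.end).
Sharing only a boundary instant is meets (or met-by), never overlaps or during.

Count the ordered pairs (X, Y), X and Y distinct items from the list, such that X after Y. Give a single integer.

Checking all 42 ordered pairs for relation 'after'; matching pairs in alphabetical order:
(stage3, stage4): stage3 after stage4 ✓
(stage3, stage5): stage3 after stage5 ✓
(stage3, stage6): stage3 after stage6 ✓
(stage6, stage4): stage6 after stage4 ✓
(stage7, stage4): stage7 after stage4 ✓
Count: 5.

5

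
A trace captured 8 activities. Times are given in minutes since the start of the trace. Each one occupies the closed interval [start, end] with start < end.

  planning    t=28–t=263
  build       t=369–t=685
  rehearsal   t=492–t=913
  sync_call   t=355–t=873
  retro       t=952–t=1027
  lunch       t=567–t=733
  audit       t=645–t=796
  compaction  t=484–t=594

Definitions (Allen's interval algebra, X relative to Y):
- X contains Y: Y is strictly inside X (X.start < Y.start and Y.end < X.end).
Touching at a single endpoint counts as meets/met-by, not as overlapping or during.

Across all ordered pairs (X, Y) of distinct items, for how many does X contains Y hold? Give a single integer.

Checking all 56 ordered pairs for relation 'contains'; matching pairs in alphabetical order:
(build, compaction): build contains compaction ✓
(rehearsal, audit): rehearsal contains audit ✓
(rehearsal, lunch): rehearsal contains lunch ✓
(sync_call, audit): sync_call contains audit ✓
(sync_call, build): sync_call contains build ✓
(sync_call, compaction): sync_call contains compaction ✓
(sync_call, lunch): sync_call contains lunch ✓
Count: 7.

7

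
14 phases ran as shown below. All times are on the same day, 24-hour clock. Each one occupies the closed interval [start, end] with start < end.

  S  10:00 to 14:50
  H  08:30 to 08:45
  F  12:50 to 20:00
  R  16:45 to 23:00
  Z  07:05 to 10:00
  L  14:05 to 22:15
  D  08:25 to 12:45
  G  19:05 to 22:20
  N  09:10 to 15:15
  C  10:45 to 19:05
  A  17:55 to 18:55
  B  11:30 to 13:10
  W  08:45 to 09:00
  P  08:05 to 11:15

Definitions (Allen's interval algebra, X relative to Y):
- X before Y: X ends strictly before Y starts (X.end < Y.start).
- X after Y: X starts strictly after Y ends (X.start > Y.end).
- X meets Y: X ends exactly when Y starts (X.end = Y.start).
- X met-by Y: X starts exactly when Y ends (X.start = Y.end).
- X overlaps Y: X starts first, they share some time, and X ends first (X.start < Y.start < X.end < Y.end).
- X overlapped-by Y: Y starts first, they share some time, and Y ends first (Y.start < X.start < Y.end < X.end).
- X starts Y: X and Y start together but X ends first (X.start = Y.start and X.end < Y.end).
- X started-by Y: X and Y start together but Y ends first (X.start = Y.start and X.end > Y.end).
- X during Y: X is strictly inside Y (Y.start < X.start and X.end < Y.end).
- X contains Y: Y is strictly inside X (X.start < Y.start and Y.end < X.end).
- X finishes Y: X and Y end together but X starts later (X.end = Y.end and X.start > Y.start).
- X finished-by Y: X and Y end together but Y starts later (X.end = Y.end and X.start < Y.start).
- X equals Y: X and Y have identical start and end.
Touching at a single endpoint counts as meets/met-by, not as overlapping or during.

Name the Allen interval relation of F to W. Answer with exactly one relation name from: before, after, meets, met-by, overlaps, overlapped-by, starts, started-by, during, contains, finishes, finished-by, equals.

F = [12:50, 20:00]; W = [08:45, 09:00].
Compare endpoints: F.start > W.start, F.start > W.end, F.end > W.start, F.end > W.end.
That pattern is 'after'.

after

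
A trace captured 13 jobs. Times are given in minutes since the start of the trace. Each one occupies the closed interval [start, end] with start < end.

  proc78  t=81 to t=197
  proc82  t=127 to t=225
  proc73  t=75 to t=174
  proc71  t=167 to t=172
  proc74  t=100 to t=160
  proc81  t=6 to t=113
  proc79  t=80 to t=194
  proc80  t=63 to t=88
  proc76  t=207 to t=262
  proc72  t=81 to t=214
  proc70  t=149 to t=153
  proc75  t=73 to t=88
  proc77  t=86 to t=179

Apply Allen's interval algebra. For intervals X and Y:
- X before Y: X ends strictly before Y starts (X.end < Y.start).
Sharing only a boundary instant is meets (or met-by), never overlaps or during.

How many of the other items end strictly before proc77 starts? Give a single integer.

0

Target proc77 = [t=86, t=179].
proc70 [t=149, t=153] → during → no.
proc71 [t=167, t=172] → during → no.
proc72 [t=81, t=214] → contains → no.
proc73 [t=75, t=174] → overlaps → no.
proc74 [t=100, t=160] → during → no.
proc75 [t=73, t=88] → overlaps → no.
proc76 [t=207, t=262] → after → no.
proc78 [t=81, t=197] → contains → no.
proc79 [t=80, t=194] → contains → no.
proc80 [t=63, t=88] → overlaps → no.
proc81 [t=6, t=113] → overlaps → no.
proc82 [t=127, t=225] → overlapped-by → no.
Total: 0.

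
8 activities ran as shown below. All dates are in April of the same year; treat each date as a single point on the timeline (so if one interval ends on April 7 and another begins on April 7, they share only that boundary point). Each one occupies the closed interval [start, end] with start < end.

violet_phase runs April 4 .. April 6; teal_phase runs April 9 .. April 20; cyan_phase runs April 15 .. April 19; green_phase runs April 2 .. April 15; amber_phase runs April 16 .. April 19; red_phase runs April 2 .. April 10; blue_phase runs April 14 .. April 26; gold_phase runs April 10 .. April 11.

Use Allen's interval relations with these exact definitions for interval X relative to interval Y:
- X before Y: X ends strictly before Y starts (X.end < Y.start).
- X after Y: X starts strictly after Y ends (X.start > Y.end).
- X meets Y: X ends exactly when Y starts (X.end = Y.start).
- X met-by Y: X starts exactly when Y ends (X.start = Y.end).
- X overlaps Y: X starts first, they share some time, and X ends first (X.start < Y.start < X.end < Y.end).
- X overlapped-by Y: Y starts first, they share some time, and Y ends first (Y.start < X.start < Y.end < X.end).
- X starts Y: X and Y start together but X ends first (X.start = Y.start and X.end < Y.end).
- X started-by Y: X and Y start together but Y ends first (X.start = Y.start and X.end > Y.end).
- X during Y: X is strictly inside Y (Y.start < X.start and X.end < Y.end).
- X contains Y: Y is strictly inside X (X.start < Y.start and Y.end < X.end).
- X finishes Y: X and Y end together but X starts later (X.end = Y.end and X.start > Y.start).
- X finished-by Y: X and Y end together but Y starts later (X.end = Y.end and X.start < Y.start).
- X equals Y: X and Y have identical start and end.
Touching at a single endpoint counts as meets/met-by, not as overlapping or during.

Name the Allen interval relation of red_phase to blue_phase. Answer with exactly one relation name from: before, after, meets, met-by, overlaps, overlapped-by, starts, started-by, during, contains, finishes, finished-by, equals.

red_phase = [April 2, April 10]; blue_phase = [April 14, April 26].
Compare endpoints: red_phase.start < blue_phase.start, red_phase.start < blue_phase.end, red_phase.end < blue_phase.start, red_phase.end < blue_phase.end.
That pattern is 'before'.

before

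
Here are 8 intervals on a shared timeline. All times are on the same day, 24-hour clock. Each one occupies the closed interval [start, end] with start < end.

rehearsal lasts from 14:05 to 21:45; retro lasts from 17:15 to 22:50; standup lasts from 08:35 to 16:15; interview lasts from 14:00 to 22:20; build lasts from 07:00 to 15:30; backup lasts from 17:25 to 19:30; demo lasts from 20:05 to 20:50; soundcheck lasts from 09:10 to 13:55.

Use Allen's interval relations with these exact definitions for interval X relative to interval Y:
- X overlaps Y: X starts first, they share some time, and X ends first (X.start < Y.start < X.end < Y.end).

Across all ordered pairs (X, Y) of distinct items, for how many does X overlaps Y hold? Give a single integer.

Checking all 56 ordered pairs for relation 'overlaps'; matching pairs in alphabetical order:
(build, interview): build overlaps interview ✓
(build, rehearsal): build overlaps rehearsal ✓
(build, standup): build overlaps standup ✓
(interview, retro): interview overlaps retro ✓
(rehearsal, retro): rehearsal overlaps retro ✓
(standup, interview): standup overlaps interview ✓
(standup, rehearsal): standup overlaps rehearsal ✓
Count: 7.

7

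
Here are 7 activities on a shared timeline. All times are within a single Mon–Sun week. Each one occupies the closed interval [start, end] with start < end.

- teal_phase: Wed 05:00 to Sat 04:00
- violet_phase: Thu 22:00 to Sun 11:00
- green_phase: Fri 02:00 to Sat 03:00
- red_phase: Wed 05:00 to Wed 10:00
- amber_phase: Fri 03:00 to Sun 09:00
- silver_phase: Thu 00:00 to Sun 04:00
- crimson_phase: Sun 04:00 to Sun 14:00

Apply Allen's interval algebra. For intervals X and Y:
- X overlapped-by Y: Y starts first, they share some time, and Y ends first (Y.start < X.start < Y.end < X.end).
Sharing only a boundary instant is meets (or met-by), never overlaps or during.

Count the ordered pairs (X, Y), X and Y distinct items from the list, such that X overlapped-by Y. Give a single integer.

8

Checking all 42 ordered pairs for relation 'overlapped-by'; matching pairs in alphabetical order:
(amber_phase, green_phase): amber_phase overlapped-by green_phase ✓
(amber_phase, silver_phase): amber_phase overlapped-by silver_phase ✓
(amber_phase, teal_phase): amber_phase overlapped-by teal_phase ✓
(crimson_phase, amber_phase): crimson_phase overlapped-by amber_phase ✓
(crimson_phase, violet_phase): crimson_phase overlapped-by violet_phase ✓
(silver_phase, teal_phase): silver_phase overlapped-by teal_phase ✓
(violet_phase, silver_phase): violet_phase overlapped-by silver_phase ✓
(violet_phase, teal_phase): violet_phase overlapped-by teal_phase ✓
Count: 8.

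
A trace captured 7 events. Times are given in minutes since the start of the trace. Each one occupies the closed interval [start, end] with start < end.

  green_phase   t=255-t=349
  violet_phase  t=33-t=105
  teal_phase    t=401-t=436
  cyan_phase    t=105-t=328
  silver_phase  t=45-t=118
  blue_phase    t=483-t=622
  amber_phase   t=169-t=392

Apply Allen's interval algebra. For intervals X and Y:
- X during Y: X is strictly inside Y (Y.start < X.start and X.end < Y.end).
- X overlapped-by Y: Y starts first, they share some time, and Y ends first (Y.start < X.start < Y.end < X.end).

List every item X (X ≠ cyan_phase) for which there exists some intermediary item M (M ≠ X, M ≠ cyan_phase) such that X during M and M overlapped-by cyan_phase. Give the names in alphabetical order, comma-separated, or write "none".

green_phase

Target cyan_phase = [t=105, t=328].
Intermediaries M with M overlapped-by cyan_phase: amber_phase, green_phase.
Via amber_phase — items with X during amber_phase: green_phase.
Via green_phase — items with X during green_phase: none.
Union: green_phase.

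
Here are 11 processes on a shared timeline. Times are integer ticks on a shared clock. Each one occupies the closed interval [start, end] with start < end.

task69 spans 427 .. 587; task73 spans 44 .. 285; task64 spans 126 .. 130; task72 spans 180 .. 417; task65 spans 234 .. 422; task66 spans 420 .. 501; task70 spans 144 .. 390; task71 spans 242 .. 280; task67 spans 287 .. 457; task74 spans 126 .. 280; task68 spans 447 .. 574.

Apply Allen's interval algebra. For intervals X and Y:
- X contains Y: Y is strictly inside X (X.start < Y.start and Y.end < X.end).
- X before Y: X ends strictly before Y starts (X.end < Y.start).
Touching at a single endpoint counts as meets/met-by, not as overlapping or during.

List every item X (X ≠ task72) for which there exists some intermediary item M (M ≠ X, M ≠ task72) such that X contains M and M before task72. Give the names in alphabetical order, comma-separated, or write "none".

task73

Target task72 = [180, 417].
Intermediaries M with M before task72: task64.
Via task64 — items with X contains task64: task73.
Union: task73.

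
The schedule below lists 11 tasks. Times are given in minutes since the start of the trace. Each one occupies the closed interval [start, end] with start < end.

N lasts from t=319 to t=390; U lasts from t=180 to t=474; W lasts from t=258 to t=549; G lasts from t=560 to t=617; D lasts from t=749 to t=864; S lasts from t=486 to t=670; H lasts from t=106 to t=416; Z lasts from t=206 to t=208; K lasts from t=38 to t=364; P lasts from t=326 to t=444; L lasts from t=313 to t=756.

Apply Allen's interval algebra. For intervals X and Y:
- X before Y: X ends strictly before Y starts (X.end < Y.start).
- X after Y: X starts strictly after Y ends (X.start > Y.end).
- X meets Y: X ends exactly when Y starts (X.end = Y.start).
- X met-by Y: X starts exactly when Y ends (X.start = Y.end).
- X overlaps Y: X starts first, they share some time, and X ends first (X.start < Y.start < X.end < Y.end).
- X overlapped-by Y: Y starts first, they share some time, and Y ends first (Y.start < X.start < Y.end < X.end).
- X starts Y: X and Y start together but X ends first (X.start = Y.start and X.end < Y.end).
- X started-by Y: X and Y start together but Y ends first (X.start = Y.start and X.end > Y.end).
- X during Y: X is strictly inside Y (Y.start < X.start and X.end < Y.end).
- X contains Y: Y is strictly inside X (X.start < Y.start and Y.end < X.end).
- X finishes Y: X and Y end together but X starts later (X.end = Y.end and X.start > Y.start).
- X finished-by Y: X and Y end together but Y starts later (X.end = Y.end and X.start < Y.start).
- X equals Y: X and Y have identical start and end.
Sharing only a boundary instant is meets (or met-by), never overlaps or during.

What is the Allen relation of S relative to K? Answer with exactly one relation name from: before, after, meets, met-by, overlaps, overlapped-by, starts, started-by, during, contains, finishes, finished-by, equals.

after

S = [t=486, t=670]; K = [t=38, t=364].
Compare endpoints: S.start > K.start, S.start > K.end, S.end > K.start, S.end > K.end.
That pattern is 'after'.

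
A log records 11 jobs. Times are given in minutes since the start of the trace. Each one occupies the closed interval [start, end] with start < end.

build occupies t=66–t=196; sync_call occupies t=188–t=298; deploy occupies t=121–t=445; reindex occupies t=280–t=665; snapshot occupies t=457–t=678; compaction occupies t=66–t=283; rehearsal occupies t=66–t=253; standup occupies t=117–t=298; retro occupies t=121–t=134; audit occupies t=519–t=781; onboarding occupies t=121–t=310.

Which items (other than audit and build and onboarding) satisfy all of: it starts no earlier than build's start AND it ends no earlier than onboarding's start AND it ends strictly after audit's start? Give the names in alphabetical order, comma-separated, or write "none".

reindex, snapshot

Conditions: its start is no earlier than build's start (X.start >= t=66) AND its end is no earlier than onboarding's start (X.end >= t=121) AND its end is strictly after audit's start (X.end > t=519).
compaction: start t=66 >= t=66? ✓; end t=283 >= t=121? ✓; end t=283 > t=519? ✗ → no.
deploy: start t=121 >= t=66? ✓; end t=445 >= t=121? ✓; end t=445 > t=519? ✗ → no.
rehearsal: start t=66 >= t=66? ✓; end t=253 >= t=121? ✓; end t=253 > t=519? ✗ → no.
reindex: start t=280 >= t=66? ✓; end t=665 >= t=121? ✓; end t=665 > t=519? ✓ → yes.
retro: start t=121 >= t=66? ✓; end t=134 >= t=121? ✓; end t=134 > t=519? ✗ → no.
snapshot: start t=457 >= t=66? ✓; end t=678 >= t=121? ✓; end t=678 > t=519? ✓ → yes.
standup: start t=117 >= t=66? ✓; end t=298 >= t=121? ✓; end t=298 > t=519? ✗ → no.
sync_call: start t=188 >= t=66? ✓; end t=298 >= t=121? ✓; end t=298 > t=519? ✗ → no.
Result: reindex, snapshot.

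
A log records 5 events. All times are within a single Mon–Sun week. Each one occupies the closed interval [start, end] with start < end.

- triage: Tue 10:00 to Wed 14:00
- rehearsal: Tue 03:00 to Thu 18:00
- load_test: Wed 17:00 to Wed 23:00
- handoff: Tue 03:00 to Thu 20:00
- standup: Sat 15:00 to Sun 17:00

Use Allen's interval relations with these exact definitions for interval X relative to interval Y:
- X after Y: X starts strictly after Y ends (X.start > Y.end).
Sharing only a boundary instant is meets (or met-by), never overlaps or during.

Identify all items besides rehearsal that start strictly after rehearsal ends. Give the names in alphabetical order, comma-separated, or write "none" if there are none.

standup

Target rehearsal = [Tue 03:00, Thu 18:00].
handoff [Tue 03:00, Thu 20:00] → started-by → no.
load_test [Wed 17:00, Wed 23:00] → during → no.
standup [Sat 15:00, Sun 17:00] → after → yes.
triage [Tue 10:00, Wed 14:00] → during → no.
Result: standup.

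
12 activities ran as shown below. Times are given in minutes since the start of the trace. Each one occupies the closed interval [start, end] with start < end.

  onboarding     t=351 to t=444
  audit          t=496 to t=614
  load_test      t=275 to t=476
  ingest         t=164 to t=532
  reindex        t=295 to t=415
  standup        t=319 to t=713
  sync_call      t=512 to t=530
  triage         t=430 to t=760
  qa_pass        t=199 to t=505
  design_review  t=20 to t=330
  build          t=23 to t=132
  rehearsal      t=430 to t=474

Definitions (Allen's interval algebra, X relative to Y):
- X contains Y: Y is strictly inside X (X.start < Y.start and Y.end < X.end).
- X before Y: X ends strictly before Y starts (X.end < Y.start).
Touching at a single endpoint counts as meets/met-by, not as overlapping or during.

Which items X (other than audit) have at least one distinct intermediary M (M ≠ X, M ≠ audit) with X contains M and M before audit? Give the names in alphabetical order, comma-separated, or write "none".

Target audit = [t=496, t=614].
Intermediaries M with M before audit: build, design_review, load_test, onboarding, rehearsal, reindex.
Via build — items with X contains build: design_review.
Via design_review — items with X contains design_review: none.
Via load_test — items with X contains load_test: ingest, qa_pass.
Via onboarding — items with X contains onboarding: ingest, load_test, qa_pass, standup.
Via rehearsal — items with X contains rehearsal: ingest, load_test, qa_pass, standup.
Via reindex — items with X contains reindex: ingest, load_test, qa_pass.
Union: design_review, ingest, load_test, qa_pass, standup.

design_review, ingest, load_test, qa_pass, standup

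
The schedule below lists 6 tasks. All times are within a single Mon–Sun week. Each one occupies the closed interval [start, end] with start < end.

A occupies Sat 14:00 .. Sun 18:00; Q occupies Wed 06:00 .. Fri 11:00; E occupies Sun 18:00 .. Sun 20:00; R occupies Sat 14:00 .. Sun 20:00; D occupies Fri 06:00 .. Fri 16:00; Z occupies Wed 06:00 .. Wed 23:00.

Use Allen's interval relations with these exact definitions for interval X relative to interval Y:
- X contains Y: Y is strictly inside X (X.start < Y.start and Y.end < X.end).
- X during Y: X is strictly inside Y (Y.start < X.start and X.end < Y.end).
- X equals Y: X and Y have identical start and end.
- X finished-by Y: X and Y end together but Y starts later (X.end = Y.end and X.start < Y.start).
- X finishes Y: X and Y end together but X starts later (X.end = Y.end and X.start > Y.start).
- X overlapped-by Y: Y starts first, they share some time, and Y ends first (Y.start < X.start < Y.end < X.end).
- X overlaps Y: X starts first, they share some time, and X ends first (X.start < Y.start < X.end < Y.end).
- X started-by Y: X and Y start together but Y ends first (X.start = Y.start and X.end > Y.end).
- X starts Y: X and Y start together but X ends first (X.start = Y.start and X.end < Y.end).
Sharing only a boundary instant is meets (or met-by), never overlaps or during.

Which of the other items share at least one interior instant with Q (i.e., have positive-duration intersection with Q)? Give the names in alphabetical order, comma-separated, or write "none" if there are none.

Target Q = [Wed 06:00, Fri 11:00].
A [Sat 14:00, Sun 18:00] → after → no.
D [Fri 06:00, Fri 16:00] → overlapped-by → yes.
E [Sun 18:00, Sun 20:00] → after → no.
R [Sat 14:00, Sun 20:00] → after → no.
Z [Wed 06:00, Wed 23:00] → starts → yes.
Result: D, Z.

D, Z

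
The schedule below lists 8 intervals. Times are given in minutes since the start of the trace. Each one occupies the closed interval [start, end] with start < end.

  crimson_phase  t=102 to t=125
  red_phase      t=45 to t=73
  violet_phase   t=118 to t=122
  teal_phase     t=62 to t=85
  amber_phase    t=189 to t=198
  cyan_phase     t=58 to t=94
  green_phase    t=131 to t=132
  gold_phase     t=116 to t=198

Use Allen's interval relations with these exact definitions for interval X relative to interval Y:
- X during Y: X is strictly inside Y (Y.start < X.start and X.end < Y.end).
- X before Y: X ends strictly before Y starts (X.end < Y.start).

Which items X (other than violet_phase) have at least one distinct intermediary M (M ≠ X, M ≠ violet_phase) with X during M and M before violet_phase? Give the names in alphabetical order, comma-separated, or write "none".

teal_phase

Target violet_phase = [t=118, t=122].
Intermediaries M with M before violet_phase: cyan_phase, red_phase, teal_phase.
Via cyan_phase — items with X during cyan_phase: teal_phase.
Via red_phase — items with X during red_phase: none.
Via teal_phase — items with X during teal_phase: none.
Union: teal_phase.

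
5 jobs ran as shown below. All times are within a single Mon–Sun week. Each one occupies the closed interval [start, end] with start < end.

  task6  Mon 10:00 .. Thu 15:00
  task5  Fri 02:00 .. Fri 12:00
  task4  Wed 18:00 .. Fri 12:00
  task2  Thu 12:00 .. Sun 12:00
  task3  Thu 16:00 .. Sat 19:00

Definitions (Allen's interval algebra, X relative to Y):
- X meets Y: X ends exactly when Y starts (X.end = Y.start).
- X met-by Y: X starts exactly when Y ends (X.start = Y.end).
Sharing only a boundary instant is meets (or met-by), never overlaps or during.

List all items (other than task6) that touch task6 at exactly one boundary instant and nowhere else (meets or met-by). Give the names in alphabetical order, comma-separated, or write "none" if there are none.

none

Target task6 = [Mon 10:00, Thu 15:00].
task2 [Thu 12:00, Sun 12:00] → overlapped-by → no.
task3 [Thu 16:00, Sat 19:00] → after → no.
task4 [Wed 18:00, Fri 12:00] → overlapped-by → no.
task5 [Fri 02:00, Fri 12:00] → after → no.
Result: none.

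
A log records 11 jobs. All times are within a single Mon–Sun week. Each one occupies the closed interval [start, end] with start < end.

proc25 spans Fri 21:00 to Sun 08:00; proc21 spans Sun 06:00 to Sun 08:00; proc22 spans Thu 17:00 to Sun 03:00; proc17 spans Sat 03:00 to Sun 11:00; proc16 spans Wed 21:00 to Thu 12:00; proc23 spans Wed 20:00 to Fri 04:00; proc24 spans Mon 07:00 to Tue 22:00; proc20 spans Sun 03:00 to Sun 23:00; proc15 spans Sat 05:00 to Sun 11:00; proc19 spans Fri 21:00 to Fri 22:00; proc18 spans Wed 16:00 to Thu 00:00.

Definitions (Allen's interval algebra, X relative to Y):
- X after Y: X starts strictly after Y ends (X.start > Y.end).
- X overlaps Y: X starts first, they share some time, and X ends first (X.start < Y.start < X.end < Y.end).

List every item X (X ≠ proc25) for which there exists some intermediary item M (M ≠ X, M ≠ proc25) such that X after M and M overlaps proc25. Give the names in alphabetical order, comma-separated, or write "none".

proc21

Target proc25 = [Fri 21:00, Sun 08:00].
Intermediaries M with M overlaps proc25: proc22.
Via proc22 — items with X after proc22: proc21.
Union: proc21.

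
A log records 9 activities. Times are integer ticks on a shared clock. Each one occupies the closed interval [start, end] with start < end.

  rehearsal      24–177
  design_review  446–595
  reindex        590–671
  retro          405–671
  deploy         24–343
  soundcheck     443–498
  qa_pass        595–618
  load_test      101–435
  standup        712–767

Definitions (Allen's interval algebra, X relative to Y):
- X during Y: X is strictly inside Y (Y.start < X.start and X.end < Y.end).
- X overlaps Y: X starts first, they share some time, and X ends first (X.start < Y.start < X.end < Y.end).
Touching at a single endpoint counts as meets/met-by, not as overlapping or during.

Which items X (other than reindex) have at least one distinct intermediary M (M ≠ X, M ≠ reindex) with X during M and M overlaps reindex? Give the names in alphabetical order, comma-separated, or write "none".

Target reindex = [590, 671].
Intermediaries M with M overlaps reindex: design_review.
Via design_review — items with X during design_review: none.
Union: none.

none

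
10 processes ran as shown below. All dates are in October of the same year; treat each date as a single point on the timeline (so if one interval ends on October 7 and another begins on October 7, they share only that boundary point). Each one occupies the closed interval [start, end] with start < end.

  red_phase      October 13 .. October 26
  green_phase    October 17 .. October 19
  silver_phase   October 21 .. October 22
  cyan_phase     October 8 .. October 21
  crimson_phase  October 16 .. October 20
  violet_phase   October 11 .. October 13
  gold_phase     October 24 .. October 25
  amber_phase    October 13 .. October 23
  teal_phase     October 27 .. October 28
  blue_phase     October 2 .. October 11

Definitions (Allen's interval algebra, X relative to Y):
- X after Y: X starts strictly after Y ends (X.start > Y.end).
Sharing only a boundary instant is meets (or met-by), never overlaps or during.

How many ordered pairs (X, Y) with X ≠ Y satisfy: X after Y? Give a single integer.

Checking all 90 ordered pairs for relation 'after'; matching pairs in alphabetical order:
(amber_phase, blue_phase): amber_phase after blue_phase ✓
(crimson_phase, blue_phase): crimson_phase after blue_phase ✓
(crimson_phase, violet_phase): crimson_phase after violet_phase ✓
(gold_phase, amber_phase): gold_phase after amber_phase ✓
(gold_phase, blue_phase): gold_phase after blue_phase ✓
(gold_phase, crimson_phase): gold_phase after crimson_phase ✓
(gold_phase, cyan_phase): gold_phase after cyan_phase ✓
(gold_phase, green_phase): gold_phase after green_phase ✓
(gold_phase, silver_phase): gold_phase after silver_phase ✓
(gold_phase, violet_phase): gold_phase after violet_phase ✓
(green_phase, blue_phase): green_phase after blue_phase ✓
(green_phase, violet_phase): green_phase after violet_phase ✓
(red_phase, blue_phase): red_phase after blue_phase ✓
(silver_phase, blue_phase): silver_phase after blue_phase ✓
(silver_phase, crimson_phase): silver_phase after crimson_phase ✓
(silver_phase, green_phase): silver_phase after green_phase ✓
(silver_phase, violet_phase): silver_phase after violet_phase ✓
(teal_phase, amber_phase): teal_phase after amber_phase ✓
(teal_phase, blue_phase): teal_phase after blue_phase ✓
(teal_phase, crimson_phase): teal_phase after crimson_phase ✓
(teal_phase, cyan_phase): teal_phase after cyan_phase ✓
(teal_phase, gold_phase): teal_phase after gold_phase ✓
(teal_phase, green_phase): teal_phase after green_phase ✓
(teal_phase, red_phase): teal_phase after red_phase ✓
... plus 2 further pairs not listed.
Count: 26.

26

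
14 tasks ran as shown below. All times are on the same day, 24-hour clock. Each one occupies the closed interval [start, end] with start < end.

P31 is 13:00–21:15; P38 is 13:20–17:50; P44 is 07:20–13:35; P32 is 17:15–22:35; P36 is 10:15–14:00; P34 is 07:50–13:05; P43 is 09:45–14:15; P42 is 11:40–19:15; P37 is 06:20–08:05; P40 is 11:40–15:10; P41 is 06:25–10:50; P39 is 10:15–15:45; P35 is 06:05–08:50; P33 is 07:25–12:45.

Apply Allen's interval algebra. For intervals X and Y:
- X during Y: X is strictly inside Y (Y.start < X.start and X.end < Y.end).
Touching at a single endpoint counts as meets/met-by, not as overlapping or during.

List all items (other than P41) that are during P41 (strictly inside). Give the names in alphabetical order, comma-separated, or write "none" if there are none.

none

Target P41 = [06:25, 10:50].
P31 [13:00, 21:15] → after → no.
P32 [17:15, 22:35] → after → no.
P33 [07:25, 12:45] → overlapped-by → no.
P34 [07:50, 13:05] → overlapped-by → no.
P35 [06:05, 08:50] → overlaps → no.
P36 [10:15, 14:00] → overlapped-by → no.
P37 [06:20, 08:05] → overlaps → no.
P38 [13:20, 17:50] → after → no.
P39 [10:15, 15:45] → overlapped-by → no.
P40 [11:40, 15:10] → after → no.
P42 [11:40, 19:15] → after → no.
P43 [09:45, 14:15] → overlapped-by → no.
P44 [07:20, 13:35] → overlapped-by → no.
Result: none.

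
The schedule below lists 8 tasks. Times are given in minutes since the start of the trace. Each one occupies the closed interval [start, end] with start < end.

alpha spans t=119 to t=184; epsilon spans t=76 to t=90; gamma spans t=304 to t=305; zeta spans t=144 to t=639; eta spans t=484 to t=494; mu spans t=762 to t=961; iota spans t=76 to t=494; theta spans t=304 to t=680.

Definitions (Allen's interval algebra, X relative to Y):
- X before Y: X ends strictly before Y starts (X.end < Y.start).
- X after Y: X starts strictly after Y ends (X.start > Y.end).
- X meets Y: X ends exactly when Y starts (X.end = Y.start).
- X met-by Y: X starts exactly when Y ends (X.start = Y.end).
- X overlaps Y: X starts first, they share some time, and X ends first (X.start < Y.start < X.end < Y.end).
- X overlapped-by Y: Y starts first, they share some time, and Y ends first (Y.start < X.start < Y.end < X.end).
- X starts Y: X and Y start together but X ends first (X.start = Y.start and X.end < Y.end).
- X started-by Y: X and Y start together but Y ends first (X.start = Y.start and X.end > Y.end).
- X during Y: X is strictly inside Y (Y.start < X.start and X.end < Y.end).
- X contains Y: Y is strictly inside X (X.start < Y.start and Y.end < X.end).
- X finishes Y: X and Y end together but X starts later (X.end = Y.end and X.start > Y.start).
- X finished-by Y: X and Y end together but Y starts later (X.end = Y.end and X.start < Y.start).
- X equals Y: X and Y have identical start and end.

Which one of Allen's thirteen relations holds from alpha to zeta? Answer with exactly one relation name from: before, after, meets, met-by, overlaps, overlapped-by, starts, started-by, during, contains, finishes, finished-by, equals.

alpha = [t=119, t=184]; zeta = [t=144, t=639].
Compare endpoints: alpha.start < zeta.start, alpha.start < zeta.end, alpha.end > zeta.start, alpha.end < zeta.end.
That pattern is 'overlaps'.

overlaps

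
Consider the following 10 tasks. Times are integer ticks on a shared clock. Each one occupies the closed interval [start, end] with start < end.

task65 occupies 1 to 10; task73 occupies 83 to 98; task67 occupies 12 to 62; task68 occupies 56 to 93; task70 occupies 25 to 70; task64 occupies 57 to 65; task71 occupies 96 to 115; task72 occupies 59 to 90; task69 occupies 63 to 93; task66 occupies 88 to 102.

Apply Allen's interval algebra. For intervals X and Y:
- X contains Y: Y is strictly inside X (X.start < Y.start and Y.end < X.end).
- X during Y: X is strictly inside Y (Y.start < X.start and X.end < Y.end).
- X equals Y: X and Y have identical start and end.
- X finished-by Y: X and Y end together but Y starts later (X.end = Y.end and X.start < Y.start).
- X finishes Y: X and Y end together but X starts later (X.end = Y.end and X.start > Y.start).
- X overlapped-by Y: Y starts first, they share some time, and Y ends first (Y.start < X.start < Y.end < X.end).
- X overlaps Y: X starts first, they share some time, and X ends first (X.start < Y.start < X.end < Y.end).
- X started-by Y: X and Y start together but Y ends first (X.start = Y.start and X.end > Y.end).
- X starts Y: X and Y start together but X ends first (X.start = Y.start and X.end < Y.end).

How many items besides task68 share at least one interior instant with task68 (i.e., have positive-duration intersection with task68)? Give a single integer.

Target task68 = [56, 93].
task64 [57, 65] → during → counts.
task65 [1, 10] → before → no.
task66 [88, 102] → overlapped-by → counts.
task67 [12, 62] → overlaps → counts.
task69 [63, 93] → finishes → counts.
task70 [25, 70] → overlaps → counts.
task71 [96, 115] → after → no.
task72 [59, 90] → during → counts.
task73 [83, 98] → overlapped-by → counts.
Total: 7.

7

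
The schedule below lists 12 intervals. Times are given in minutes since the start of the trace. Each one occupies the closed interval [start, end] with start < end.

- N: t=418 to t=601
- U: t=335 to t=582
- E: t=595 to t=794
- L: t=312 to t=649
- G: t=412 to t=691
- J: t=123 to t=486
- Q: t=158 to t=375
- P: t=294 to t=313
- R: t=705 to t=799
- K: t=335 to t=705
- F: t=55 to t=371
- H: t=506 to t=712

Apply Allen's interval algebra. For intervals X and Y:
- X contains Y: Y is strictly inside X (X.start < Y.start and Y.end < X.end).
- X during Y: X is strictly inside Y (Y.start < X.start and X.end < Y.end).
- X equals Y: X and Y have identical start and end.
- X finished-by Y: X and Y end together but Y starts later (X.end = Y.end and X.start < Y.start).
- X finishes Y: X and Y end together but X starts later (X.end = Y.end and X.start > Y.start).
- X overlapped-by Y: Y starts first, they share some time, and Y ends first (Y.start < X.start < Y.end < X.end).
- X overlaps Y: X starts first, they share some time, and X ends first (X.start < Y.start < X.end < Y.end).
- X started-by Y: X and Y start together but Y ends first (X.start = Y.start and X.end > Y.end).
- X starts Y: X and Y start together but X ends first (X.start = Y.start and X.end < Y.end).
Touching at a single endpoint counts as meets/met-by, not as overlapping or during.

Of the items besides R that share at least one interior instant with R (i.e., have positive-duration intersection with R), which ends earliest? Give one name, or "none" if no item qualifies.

H

Target R = [t=705, t=799].
E [t=595, t=794] → overlaps → candidate.
F [t=55, t=371] → before → excluded.
G [t=412, t=691] → before → excluded.
H [t=506, t=712] → overlaps → candidate.
J [t=123, t=486] → before → excluded.
K [t=335, t=705] → meets → excluded.
L [t=312, t=649] → before → excluded.
N [t=418, t=601] → before → excluded.
P [t=294, t=313] → before → excluded.
Q [t=158, t=375] → before → excluded.
U [t=335, t=582] → before → excluded.
Among candidates, earliest end is t=712 → H.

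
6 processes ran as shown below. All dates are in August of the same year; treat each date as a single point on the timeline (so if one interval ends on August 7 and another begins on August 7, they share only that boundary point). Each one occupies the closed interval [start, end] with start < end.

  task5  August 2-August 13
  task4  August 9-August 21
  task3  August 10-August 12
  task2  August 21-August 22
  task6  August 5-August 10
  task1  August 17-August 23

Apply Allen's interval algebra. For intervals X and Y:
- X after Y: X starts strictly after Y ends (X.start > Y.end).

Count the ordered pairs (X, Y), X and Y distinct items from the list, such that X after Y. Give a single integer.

Checking all 30 ordered pairs for relation 'after'; matching pairs in alphabetical order:
(task1, task3): task1 after task3 ✓
(task1, task5): task1 after task5 ✓
(task1, task6): task1 after task6 ✓
(task2, task3): task2 after task3 ✓
(task2, task5): task2 after task5 ✓
(task2, task6): task2 after task6 ✓
Count: 6.

6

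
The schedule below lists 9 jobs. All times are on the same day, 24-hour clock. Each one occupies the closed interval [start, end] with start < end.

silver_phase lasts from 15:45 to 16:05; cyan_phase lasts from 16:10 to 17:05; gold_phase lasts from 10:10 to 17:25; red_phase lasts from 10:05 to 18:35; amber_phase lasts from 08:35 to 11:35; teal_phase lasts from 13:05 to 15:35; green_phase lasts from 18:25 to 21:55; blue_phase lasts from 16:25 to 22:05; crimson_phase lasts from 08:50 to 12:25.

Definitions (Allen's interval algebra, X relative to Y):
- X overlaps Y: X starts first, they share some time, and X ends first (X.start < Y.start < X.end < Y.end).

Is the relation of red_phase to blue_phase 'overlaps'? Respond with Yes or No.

Yes

red_phase = [10:05, 18:35], blue_phase = [16:25, 22:05].
Actual relation of red_phase to blue_phase: overlaps.
Asked whether 'overlaps' holds → Yes.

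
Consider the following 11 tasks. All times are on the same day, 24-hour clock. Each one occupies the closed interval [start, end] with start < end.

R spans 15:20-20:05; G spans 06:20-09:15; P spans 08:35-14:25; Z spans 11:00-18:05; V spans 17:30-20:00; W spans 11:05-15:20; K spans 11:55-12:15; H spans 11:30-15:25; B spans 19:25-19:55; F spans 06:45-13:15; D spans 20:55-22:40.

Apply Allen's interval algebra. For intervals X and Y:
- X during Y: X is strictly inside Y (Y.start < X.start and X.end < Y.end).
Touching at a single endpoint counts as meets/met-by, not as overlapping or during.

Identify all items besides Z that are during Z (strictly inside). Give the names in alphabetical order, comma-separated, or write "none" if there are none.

Target Z = [11:00, 18:05].
B [19:25, 19:55] → after → no.
D [20:55, 22:40] → after → no.
F [06:45, 13:15] → overlaps → no.
G [06:20, 09:15] → before → no.
H [11:30, 15:25] → during → yes.
K [11:55, 12:15] → during → yes.
P [08:35, 14:25] → overlaps → no.
R [15:20, 20:05] → overlapped-by → no.
V [17:30, 20:00] → overlapped-by → no.
W [11:05, 15:20] → during → yes.
Result: H, K, W.

H, K, W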